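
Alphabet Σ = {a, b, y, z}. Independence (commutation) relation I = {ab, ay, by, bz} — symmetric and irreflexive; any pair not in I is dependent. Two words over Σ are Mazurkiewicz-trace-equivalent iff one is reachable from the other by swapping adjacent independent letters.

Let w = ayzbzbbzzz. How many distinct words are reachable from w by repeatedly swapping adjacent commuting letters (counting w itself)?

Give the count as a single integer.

240

#0=a has no predecessor
#1=y has no predecessor
#2=z depends on [0:a, 1:y]
#3=b has no predecessor
#4=z depends on [2:z]
#5=b depends on [3:b]
#6=b depends on [5:b]
#7=z depends on [4:z]
#8=z depends on [7:z]
#9=z depends on [8:z]
sources: [0:a, 1:y, 3:b]
N(rest) = Σ N(rest − s) over sources s of rest; N(one piece) = 1:
  size 1 → [6]=1  [9]=1
  size 2 → [5,6]=1  [6,9]=2  [8,9]=1
  size 3 → [3,5,6]=1  [5,6,9]=3  [6,8,9]=3  [7,8,9]=1
  size 4 → [3,5,6,9]=4  [4,7,8,9]=1  [5,6,8,9]=6  [6,7,8,9]=4
  size 5 → [2,4,7,8,9]=1  [3,5,6,8,9]=10  [4,6,7,8,9]=5  [5,6,7,8,9]=10
  size 6 → [0,2,4,7,8,9]=1  [1,2,4,7,8,9]=1  [2,4,6,7,8,9]=6  [3,5,6,7,8,9]=20  [4,5,6,7,8,9]=15
  size 7 → [0,1,2,4,7,8,9]=2  [0,2,4,6,7,8,9]=7  [1,2,4,6,7,8,9]=7  [2,4,5,6,7,8,9]=21  [3,4,5,6,7,8,9]=35
  size 8 → [0,1,2,4,6,7,8,9]=16  [0,2,4,5,6,7,8,9]=28  [1,2,4,5,6,7,8,9]=28  [2,3,4,5,6,7,8,9]=56
  first=0(a) contributes 84
  first=1(y) contributes 84
  first=3(b) contributes 72
|[w]| = 240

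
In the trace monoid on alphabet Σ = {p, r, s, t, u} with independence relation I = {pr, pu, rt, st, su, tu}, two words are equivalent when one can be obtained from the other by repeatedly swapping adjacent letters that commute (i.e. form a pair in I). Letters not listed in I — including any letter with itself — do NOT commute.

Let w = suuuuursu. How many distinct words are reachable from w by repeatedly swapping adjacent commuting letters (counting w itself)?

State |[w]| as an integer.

12

#0=s has no predecessor
#1=u has no predecessor
#2=u depends on [1:u]
#3=u depends on [2:u]
#4=u depends on [3:u]
#5=u depends on [4:u]
#6=r depends on [0:s, 5:u]
#7=s depends on [6:r]
#8=u depends on [6:r]
sources: [0:s, 1:u]
N(rest) = Σ N(rest − s) over sources s of rest; N(one piece) = 1:
  size 1 → [7]=1  [8]=1
  size 2 → [7,8]=2
  size 3 → [6,7,8]=2
  size 4 → [0,6,7,8]=2  [5,6,7,8]=2
  size 5 → [0,5,6,7,8]=4  [4,5,6,7,8]=2
  size 6 → [0,4,5,6,7,8]=6  [3,4,5,6,7,8]=2
  size 7 → [0,3,4,5,6,7,8]=8  [2,3,4,5,6,7,8]=2
  first=0(s) contributes 2
  first=1(u) contributes 10
|[w]| = 12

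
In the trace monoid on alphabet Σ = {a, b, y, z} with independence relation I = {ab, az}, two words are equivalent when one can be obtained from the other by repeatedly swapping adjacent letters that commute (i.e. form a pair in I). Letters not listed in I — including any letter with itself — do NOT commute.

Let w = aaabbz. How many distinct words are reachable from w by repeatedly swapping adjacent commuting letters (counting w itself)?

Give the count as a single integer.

20

drop 0:a onto floor
drop 1:a onto {0:a}
drop 2:a onto {1:a}
drop 3:b onto floor
drop 4:b onto {3:b}
drop 5:z onto {4:b}
ground layer = {0:a, 3:b}
drop-orders for the pieces not yet dropped (sum over which currently-grounded one goes next):
  1 to go: {2} 1  {5} 1
  2 to go: {1,2} 1  {2,5} 2  {4,5} 1
  3 to go: {0,1,2} 1  {1,2,5} 3  {2,4,5} 3  {3,4,5} 1
  4 to go: {0,1,2,5} 4  {1,2,4,5} 6  {2,3,4,5} 4
  if 0:a drops first: 10 orders
  if 3:b drops first: 10 orders
heap linearizations: 20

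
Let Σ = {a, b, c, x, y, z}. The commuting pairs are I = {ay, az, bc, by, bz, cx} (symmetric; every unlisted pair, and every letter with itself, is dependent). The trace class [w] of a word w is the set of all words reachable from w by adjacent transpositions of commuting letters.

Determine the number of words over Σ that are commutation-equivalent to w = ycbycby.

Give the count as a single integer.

21

#0=y has no predecessor
#1=c depends on [0:y]
#2=b has no predecessor
#3=y depends on [1:c]
#4=c depends on [3:y]
#5=b depends on [2:b]
#6=y depends on [4:c]
sources: [0:y, 2:b]
N(rest) = Σ N(rest − s) over sources s of rest; N(one piece) = 1:
  size 1 → [5]=1  [6]=1
  size 2 → [2,5]=1  [4,6]=1  [5,6]=2
  size 3 → [2,5,6]=3  [3,4,6]=1  [4,5,6]=3
  size 4 → [1,3,4,6]=1  [2,4,5,6]=6  [3,4,5,6]=4
  size 5 → [0,1,3,4,6]=1  [1,3,4,5,6]=5  [2,3,4,5,6]=10
  first=0(y) contributes 15
  first=2(b) contributes 6
|[w]| = 21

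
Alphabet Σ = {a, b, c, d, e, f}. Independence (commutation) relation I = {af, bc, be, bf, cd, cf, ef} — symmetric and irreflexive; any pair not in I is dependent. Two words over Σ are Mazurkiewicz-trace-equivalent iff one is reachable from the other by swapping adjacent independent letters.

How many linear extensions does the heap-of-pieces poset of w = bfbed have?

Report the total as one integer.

piece 0:b — minimal
piece 1:f — minimal
piece 2:b rests on {0:b}
piece 3:e — minimal
piece 4:d rests on {1:f, 2:b, 3:e}
minimal pieces: {0:b, 1:f, 3:e}
ways to finish when only these pieces remain (= sum over removing one remaining piece with nothing left below it):
  1 left: {4}→1
  2 left: {1,4}→1  {2,4}→1  {3,4}→1
  3 left: {0,2,4}→1  {1,2,4}→2  {1,3,4}→2  {2,3,4}→2
  placing 0:b first → 6 extensions
  placing 1:f first → 3 extensions
  placing 3:e first → 3 extensions
total linear extensions = 12

12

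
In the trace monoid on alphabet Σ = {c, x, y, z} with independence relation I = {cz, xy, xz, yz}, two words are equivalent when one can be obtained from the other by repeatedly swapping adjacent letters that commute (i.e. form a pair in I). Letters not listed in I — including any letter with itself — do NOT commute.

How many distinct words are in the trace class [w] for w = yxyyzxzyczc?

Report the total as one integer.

2475

#0=y has no predecessor
#1=x has no predecessor
#2=y depends on [0:y]
#3=y depends on [2:y]
#4=z has no predecessor
#5=x depends on [1:x]
#6=z depends on [4:z]
#7=y depends on [3:y]
#8=c depends on [5:x, 7:y]
#9=z depends on [6:z]
#10=c depends on [8:c]
sources: [0:y, 1:x, 4:z]
N(rest) = Σ N(rest − s) over sources s of rest; N(one piece) = 1:
  size 1 → [9]=1  [10]=1
  size 2 → [6,9]=1  [8,10]=1  [9,10]=2
  size 3 → [4,6,9]=1  [5,8,10]=1  [6,9,10]=3  [7,8,10]=1  [8,9,10]=3
  size 4 → [1,5,8,10]=1  [3,7,8,10]=1  [4,6,9,10]=4  [5,7,8,10]=2  [5,8,9,10]=4  [6,8,9,10]=6  [7,8,9,10]=4
  size 5 → [1,5,7,8,10]=3  [1,5,8,9,10]=5  [2,3,7,8,10]=1  [3,5,7,8,10]=3  [3,7,8,9,10]=5  [4,6,8,9,10]=10  [5,6,8,9,10]=10  [5,7,8,9,10]=10  [6,7,8,9,10]=10
  size 6 → [0,2,3,7,8,10]=1  [1,3,5,7,8,10]=6  [1,5,6,8,9,10]=15  [1,5,7,8,9,10]=18  [2,3,5,7,8,10]=4  [2,3,7,8,9,10]=6  [3,5,7,8,9,10]=18  [3,6,7,8,9,10]=15  [4,5,6,8,9,10]=20  [4,6,7,8,9,10]=20  [5,6,7,8,9,10]=30
  size 7 → [0,2,3,5,7,8,10]=5  [0,2,3,7,8,9,10]=7  [1,2,3,5,7,8,10]=10  [1,3,5,7,8,9,10]=42  [1,4,5,6,8,9,10]=35  [1,5,6,7,8,9,10]=63  [2,3,5,7,8,9,10]=28  [2,3,6,7,8,9,10]=21  [3,4,6,7,8,9,10]=35  [3,5,6,7,8,9,10]=63  [4,5,6,7,8,9,10]=70
  size 8 → [0,1,2,3,5,7,8,10]=15  [0,2,3,5,7,8,9,10]=40  [0,2,3,6,7,8,9,10]=28  [1,2,3,5,7,8,9,10]=80  [1,3,5,6,7,8,9,10]=168  [1,4,5,6,7,8,9,10]=168  [2,3,4,6,7,8,9,10]=56  [2,3,5,6,7,8,9,10]=112  [3,4,5,6,7,8,9,10]=168
  size 9 → [0,1,2,3,5,7,8,9,10]=135  [0,2,3,4,6,7,8,9,10]=84  [0,2,3,5,6,7,8,9,10]=180  [1,2,3,5,6,7,8,9,10]=360  [1,3,4,5,6,7,8,9,10]=504  [2,3,4,5,6,7,8,9,10]=336
  first=0(y) contributes 1200
  first=1(x) contributes 600
  first=4(z) contributes 675
|[w]| = 2475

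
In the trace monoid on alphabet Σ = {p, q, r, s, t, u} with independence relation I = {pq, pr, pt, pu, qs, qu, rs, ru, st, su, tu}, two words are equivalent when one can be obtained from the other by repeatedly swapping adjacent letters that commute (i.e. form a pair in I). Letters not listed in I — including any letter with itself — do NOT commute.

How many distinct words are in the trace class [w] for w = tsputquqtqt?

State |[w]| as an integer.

1980

piece 0:t — minimal
piece 1:s — minimal
piece 2:p rests on {1:s}
piece 3:u — minimal
piece 4:t rests on {0:t}
piece 5:q rests on {4:t}
piece 6:u rests on {3:u}
piece 7:q rests on {5:q}
piece 8:t rests on {7:q}
piece 9:q rests on {8:t}
piece 10:t rests on {9:q}
minimal pieces: {0:t, 1:s, 3:u}
ways to finish when only these pieces remain (= sum over removing one remaining piece with nothing left below it):
  1 left: {2}→1  {6}→1  {10}→1
  2 left: {1,2}→1  {2,6}→2  {2,10}→2  {3,6}→1  {6,10}→2  {9,10}→1
  3 left: {1,2,6}→3  {1,2,10}→3  {2,3,6}→3  {2,6,10}→6  {2,9,10}→3  {3,6,10}→3  {6,9,10}→3  {8,9,10}→1
  4 left: {1,2,3,6}→6  {1,2,6,10}→12  {1,2,9,10}→6  {2,3,6,10}→12  {2,6,9,10}→12  {2,8,9,10}→4  {3,6,9,10}→6  {6,8,9,10}→4  {7,8,9,10}→1
  5 left: {1,2,3,6,10}→30  {1,2,6,9,10}→30  {1,2,8,9,10}→10  {2,3,6,9,10}→30  {2,6,8,9,10}→20  {2,7,8,9,10}→5  {3,6,8,9,10}→10  {5,7,8,9,10}→1  {6,7,8,9,10}→5
  6 left: {1,2,3,6,9,10}→90  {1,2,6,8,9,10}→60  {1,2,7,8,9,10}→15  {2,3,6,8,9,10}→60  {2,5,7,8,9,10}→6  {2,6,7,8,9,10}→30  {3,6,7,8,9,10}→15  {4,5,7,8,9,10}→1  {5,6,7,8,9,10}→6
  7 left: {0,4,5,7,8,9,10}→1  {1,2,3,6,8,9,10}→210  {1,2,5,7,8,9,10}→21  {1,2,6,7,8,9,10}→105  {2,3,6,7,8,9,10}→105  {2,4,5,7,8,9,10}→7  {2,5,6,7,8,9,10}→42  {3,5,6,7,8,9,10}→21  {4,5,6,7,8,9,10}→7
  8 left: {0,2,4,5,7,8,9,10}→8  {0,4,5,6,7,8,9,10}→8  {1,2,3,6,7,8,9,10}→420  {1,2,4,5,7,8,9,10}→28  {1,2,5,6,7,8,9,10}→168  {2,3,5,6,7,8,9,10}→168  {2,4,5,6,7,8,9,10}→56  {3,4,5,6,7,8,9,10}→28
  9 left: {0,1,2,4,5,7,8,9,10}→36  {0,2,4,5,6,7,8,9,10}→72  {0,3,4,5,6,7,8,9,10}→36  {1,2,3,5,6,7,8,9,10}→756  {1,2,4,5,6,7,8,9,10}→252  {2,3,4,5,6,7,8,9,10}→252
  placing 0:t first → 1260 extensions
  placing 1:s first → 360 extensions
  placing 3:u first → 360 extensions
total linear extensions = 1980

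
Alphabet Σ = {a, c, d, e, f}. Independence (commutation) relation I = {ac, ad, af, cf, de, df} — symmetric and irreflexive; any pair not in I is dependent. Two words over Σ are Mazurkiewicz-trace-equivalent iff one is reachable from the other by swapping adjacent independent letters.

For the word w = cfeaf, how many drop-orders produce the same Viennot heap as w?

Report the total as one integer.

#0=c has no predecessor
#1=f has no predecessor
#2=e depends on [0:c, 1:f]
#3=a depends on [2:e]
#4=f depends on [2:e]
sources: [0:c, 1:f]
N(rest) = Σ N(rest − s) over sources s of rest; N(one piece) = 1:
  size 1 → [3]=1  [4]=1
  size 2 → [3,4]=2
  size 3 → [2,3,4]=2
  first=0(c) contributes 2
  first=1(f) contributes 2
|[w]| = 4

4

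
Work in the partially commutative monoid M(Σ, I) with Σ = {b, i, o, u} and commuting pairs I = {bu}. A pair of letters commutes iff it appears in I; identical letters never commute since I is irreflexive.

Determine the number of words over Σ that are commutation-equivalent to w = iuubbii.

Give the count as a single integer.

6

#0=i has no predecessor
#1=u depends on [0:i]
#2=u depends on [1:u]
#3=b depends on [0:i]
#4=b depends on [3:b]
#5=i depends on [2:u, 4:b]
#6=i depends on [5:i]
sources: [0:i]
N(rest) = Σ N(rest − s) over sources s of rest; N(one piece) = 1:
  size 1 → [6]=1
  size 2 → [5,6]=1
  size 3 → [2,5,6]=1  [4,5,6]=1
  size 4 → [1,2,5,6]=1  [2,4,5,6]=2  [3,4,5,6]=1
  size 5 → [1,2,4,5,6]=3  [2,3,4,5,6]=3
  first=0(i) contributes 6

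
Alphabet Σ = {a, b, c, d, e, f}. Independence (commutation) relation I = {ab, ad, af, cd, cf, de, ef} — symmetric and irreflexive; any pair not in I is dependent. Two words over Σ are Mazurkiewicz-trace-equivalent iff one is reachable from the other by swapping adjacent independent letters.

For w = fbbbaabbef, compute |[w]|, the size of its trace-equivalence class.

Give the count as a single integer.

64

#0=f has no predecessor
#1=b depends on [0:f]
#2=b depends on [1:b]
#3=b depends on [2:b]
#4=a has no predecessor
#5=a depends on [4:a]
#6=b depends on [3:b]
#7=b depends on [6:b]
#8=e depends on [5:a, 7:b]
#9=f depends on [7:b]
sources: [0:f, 4:a]
N(rest) = Σ N(rest − s) over sources s of rest; N(one piece) = 1:
  size 1 → [8]=1  [9]=1
  size 2 → [5,8]=1  [8,9]=2
  size 3 → [4,5,8]=1  [5,8,9]=3  [7,8,9]=2
  size 4 → [4,5,8,9]=4  [5,7,8,9]=5  [6,7,8,9]=2
  size 5 → [3,6,7,8,9]=2  [4,5,7,8,9]=9  [5,6,7,8,9]=7
  size 6 → [2,3,6,7,8,9]=2  [3,5,6,7,8,9]=9  [4,5,6,7,8,9]=16
  size 7 → [1,2,3,6,7,8,9]=2  [2,3,5,6,7,8,9]=11  [3,4,5,6,7,8,9]=25
  size 8 → [0,1,2,3,6,7,8,9]=2  [1,2,3,5,6,7,8,9]=13  [2,3,4,5,6,7,8,9]=36
  first=0(f) contributes 49
  first=4(a) contributes 15
|[w]| = 64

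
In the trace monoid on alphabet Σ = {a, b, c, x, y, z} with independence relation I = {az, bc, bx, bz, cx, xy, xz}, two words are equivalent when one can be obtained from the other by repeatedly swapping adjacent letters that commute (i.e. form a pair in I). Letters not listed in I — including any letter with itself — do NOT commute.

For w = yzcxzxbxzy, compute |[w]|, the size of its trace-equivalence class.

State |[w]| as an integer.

600

#0=y has no predecessor
#1=z depends on [0:y]
#2=c depends on [1:z]
#3=x has no predecessor
#4=z depends on [2:c]
#5=x depends on [3:x]
#6=b depends on [0:y]
#7=x depends on [5:x]
#8=z depends on [4:z]
#9=y depends on [6:b, 8:z]
sources: [0:y, 3:x]
N(rest) = Σ N(rest − s) over sources s of rest; N(one piece) = 1:
  size 1 → [7]=1  [9]=1
  size 2 → [5,7]=1  [6,9]=1  [7,9]=2  [8,9]=1
  size 3 → [3,5,7]=1  [4,8,9]=1  [5,7,9]=3  [6,7,9]=3  [6,8,9]=2  [7,8,9]=3
  size 4 → [2,4,8,9]=1  [3,5,7,9]=4  [4,6,8,9]=3  [4,7,8,9]=4  [5,6,7,9]=6  [5,7,8,9]=6  [6,7,8,9]=8
  size 5 → [1,2,4,8,9]=1  [2,4,6,8,9]=4  [2,4,7,8,9]=5  [3,5,6,7,9]=10  [3,5,7,8,9]=10  [4,5,7,8,9]=10  [4,6,7,8,9]=15  [5,6,7,8,9]=20
  size 6 → [1,2,4,6,8,9]=5  [1,2,4,7,8,9]=6  [2,4,5,7,8,9]=15  [2,4,6,7,8,9]=24  [3,4,5,7,8,9]=20  [3,5,6,7,8,9]=40  [4,5,6,7,8,9]=45
  size 7 → [0,1,2,4,6,8,9]=5  [1,2,4,5,7,8,9]=21  [1,2,4,6,7,8,9]=35  [2,3,4,5,7,8,9]=35  [2,4,5,6,7,8,9]=84  [3,4,5,6,7,8,9]=105
  size 8 → [0,1,2,4,6,7,8,9]=40  [1,2,3,4,5,7,8,9]=56  [1,2,4,5,6,7,8,9]=140  [2,3,4,5,6,7,8,9]=224
  first=0(y) contributes 420
  first=3(x) contributes 180
|[w]| = 600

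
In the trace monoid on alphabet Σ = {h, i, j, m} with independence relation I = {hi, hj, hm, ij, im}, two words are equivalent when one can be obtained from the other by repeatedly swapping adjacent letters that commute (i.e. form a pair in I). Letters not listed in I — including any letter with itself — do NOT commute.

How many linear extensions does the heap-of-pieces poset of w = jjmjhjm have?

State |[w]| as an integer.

7

drop 0:j onto floor
drop 1:j onto {0:j}
drop 2:m onto {1:j}
drop 3:j onto {2:m}
drop 4:h onto floor
drop 5:j onto {3:j}
drop 6:m onto {5:j}
ground layer = {0:j, 4:h}
drop-orders for the pieces not yet dropped (sum over which currently-grounded one goes next):
  1 to go: {4} 1  {6} 1
  2 to go: {4,6} 2  {5,6} 1
  3 to go: {3,5,6} 1  {4,5,6} 3
  4 to go: {2,3,5,6} 1  {3,4,5,6} 4
  5 to go: {1,2,3,5,6} 1  {2,3,4,5,6} 5
  if 0:j drops first: 6 orders
  if 4:h drops first: 1 orders
heap linearizations: 7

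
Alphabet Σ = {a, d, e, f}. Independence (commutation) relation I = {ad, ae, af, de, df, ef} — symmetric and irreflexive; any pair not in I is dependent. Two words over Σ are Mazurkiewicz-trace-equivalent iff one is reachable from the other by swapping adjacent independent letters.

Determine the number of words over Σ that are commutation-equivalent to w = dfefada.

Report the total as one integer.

630

#0=d has no predecessor
#1=f has no predecessor
#2=e has no predecessor
#3=f depends on [1:f]
#4=a has no predecessor
#5=d depends on [0:d]
#6=a depends on [4:a]
sources: [0:d, 1:f, 2:e, 4:a]
N(rest) = Σ N(rest − s) over sources s of rest; N(one piece) = 1:
  size 1 → [2]=1  [3]=1  [5]=1  [6]=1
  size 2 → [0,5]=1  [1,3]=1  [2,3]=2  [2,5]=2  [2,6]=2  [3,5]=2  [3,6]=2  [4,6]=1  [5,6]=2
  size 3 → [0,2,5]=3  [0,3,5]=3  [0,5,6]=3  [1,2,3]=3  [1,3,5]=3  [1,3,6]=3  [2,3,5]=6  [2,3,6]=6  [2,4,6]=3  [2,5,6]=6  [3,4,6]=3  [3,5,6]=6  [4,5,6]=3
  size 4 → [0,1,3,5]=6  [0,2,3,5]=12  [0,2,5,6]=12  [0,3,5,6]=12  [0,4,5,6]=6  [1,2,3,5]=12  [1,2,3,6]=12  [1,3,4,6]=6  [1,3,5,6]=12  [2,3,4,6]=12  [2,3,5,6]=24  [2,4,5,6]=12  [3,4,5,6]=12
  size 5 → [0,1,2,3,5]=30  [0,1,3,5,6]=30  [0,2,3,5,6]=60  [0,2,4,5,6]=30  [0,3,4,5,6]=30  [1,2,3,4,6]=30  [1,2,3,5,6]=60  [1,3,4,5,6]=30  [2,3,4,5,6]=60
  first=0(d) contributes 180
  first=1(f) contributes 180
  first=2(e) contributes 90
  first=4(a) contributes 180
|[w]| = 630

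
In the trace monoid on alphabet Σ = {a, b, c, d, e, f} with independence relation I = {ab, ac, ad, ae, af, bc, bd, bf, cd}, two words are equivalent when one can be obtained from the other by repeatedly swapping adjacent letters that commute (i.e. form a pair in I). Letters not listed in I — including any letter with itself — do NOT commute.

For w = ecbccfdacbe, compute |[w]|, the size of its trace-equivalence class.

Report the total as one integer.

0(e) covers ∅
1(c) covers 0:e
2(b) covers 0:e
3(c) covers 1:c
4(c) covers 3:c
5(f) covers 4:c
6(d) covers 5:f
7(a) covers ∅
8(c) covers 5:f
9(b) covers 2:b
10(e) covers 6:d, 8:c, 9:b
floor of heap: 0:e, 7:a
completions by unplaced set U, small U first (add the entries for U minus each lowest piece of U):
  |U|=1: {7}:1  {10}:1
  |U|=2: {6,10}:1  {7,10}:2  {8,10}:1  {9,10}:1
  |U|=3: {2,9,10}:1  {6,7,10}:3  {6,8,10}:2  {6,9,10}:2  {7,8,10}:3  {7,9,10}:3  {8,9,10}:2
  |U|=4: {2,6,9,10}:3  {2,7,9,10}:4  {2,8,9,10}:3  {5,6,8,10}:2  {6,7,8,10}:8  {6,7,9,10}:8  {6,8,9,10}:6  {7,8,9,10}:8
  |U|=5: {2,6,7,9,10}:15  {2,6,8,9,10}:12  {2,7,8,9,10}:15  {4,5,6,8,10}:2  {5,6,7,8,10}:10  {5,6,8,9,10}:8  {6,7,8,9,10}:30
  |U|=6: {2,5,6,8,9,10}:20  {2,6,7,8,9,10}:72  {3,4,5,6,8,10}:2  {4,5,6,7,8,10}:12  {4,5,6,8,9,10}:10  {5,6,7,8,9,10}:48
  |U|=7: {1,3,4,5,6,8,10}:2  {2,4,5,6,8,9,10}:30  {2,5,6,7,8,9,10}:140  {3,4,5,6,7,8,10}:14  {3,4,5,6,8,9,10}:12  {4,5,6,7,8,9,10}:70
  |U|=8: {1,3,4,5,6,7,8,10}:16  {1,3,4,5,6,8,9,10}:14  {2,3,4,5,6,8,9,10}:42  {2,4,5,6,7,8,9,10}:240  {3,4,5,6,7,8,9,10}:96
  |U|=9: {1,2,3,4,5,6,8,9,10}:56  {1,3,4,5,6,7,8,9,10}:126  {2,3,4,5,6,7,8,9,10}:378
  start at 0(e): 560
  start at 7(a): 56
sum over floor = 616

616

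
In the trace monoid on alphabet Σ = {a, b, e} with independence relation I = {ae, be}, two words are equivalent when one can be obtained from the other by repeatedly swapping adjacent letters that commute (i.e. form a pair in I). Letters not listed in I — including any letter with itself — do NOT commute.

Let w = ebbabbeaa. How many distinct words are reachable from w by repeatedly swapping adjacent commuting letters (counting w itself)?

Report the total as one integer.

0(e) covers ∅
1(b) covers ∅
2(b) covers 1:b
3(a) covers 2:b
4(b) covers 3:a
5(b) covers 4:b
6(e) covers 0:e
7(a) covers 5:b
8(a) covers 7:a
floor of heap: 0:e, 1:b
completions by unplaced set U, small U first (add the entries for U minus each lowest piece of U):
  |U|=1: {6}:1  {8}:1
  |U|=2: {0,6}:1  {6,8}:2  {7,8}:1
  |U|=3: {0,6,8}:3  {5,7,8}:1  {6,7,8}:3
  |U|=4: {0,6,7,8}:6  {4,5,7,8}:1  {5,6,7,8}:4
  |U|=5: {0,5,6,7,8}:10  {3,4,5,7,8}:1  {4,5,6,7,8}:5
  |U|=6: {0,4,5,6,7,8}:15  {2,3,4,5,7,8}:1  {3,4,5,6,7,8}:6
  |U|=7: {0,3,4,5,6,7,8}:21  {1,2,3,4,5,7,8}:1  {2,3,4,5,6,7,8}:7
  start at 0(e): 8
  start at 1(b): 28
sum over floor = 36

36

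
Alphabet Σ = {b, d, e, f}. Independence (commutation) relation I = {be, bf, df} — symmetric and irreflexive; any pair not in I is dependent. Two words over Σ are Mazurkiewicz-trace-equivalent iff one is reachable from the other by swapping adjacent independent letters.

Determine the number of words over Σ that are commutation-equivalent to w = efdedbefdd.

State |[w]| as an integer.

0(e) covers ∅
1(f) covers 0:e
2(d) covers 0:e
3(e) covers 1:f, 2:d
4(d) covers 3:e
5(b) covers 4:d
6(e) covers 4:d
7(f) covers 6:e
8(d) covers 5:b, 6:e
9(d) covers 8:d
floor of heap: 0:e
completions by unplaced set U, small U first (add the entries for U minus each lowest piece of U):
  |U|=1: {7}:1  {9}:1
  |U|=2: {7,9}:2  {8,9}:1
  |U|=3: {5,8,9}:1  {7,8,9}:3
  |U|=4: {5,7,8,9}:4  {6,7,8,9}:3
  |U|=5: {5,6,7,8,9}:7
  |U|=6: {4,5,6,7,8,9}:7
  |U|=7: {3,4,5,6,7,8,9}:7
  |U|=8: {1,3,4,5,6,7,8,9}:7  {2,3,4,5,6,7,8,9}:7
  start at 0(e): 14

14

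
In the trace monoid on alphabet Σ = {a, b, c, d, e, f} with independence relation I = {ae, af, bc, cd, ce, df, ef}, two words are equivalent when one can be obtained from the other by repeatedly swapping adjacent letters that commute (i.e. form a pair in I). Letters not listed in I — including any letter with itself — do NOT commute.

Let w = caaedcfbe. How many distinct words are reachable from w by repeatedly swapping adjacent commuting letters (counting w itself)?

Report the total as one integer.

piece 0:c — minimal
piece 1:a rests on {0:c}
piece 2:a rests on {1:a}
piece 3:e — minimal
piece 4:d rests on {2:a, 3:e}
piece 5:c rests on {2:a}
piece 6:f rests on {5:c}
piece 7:b rests on {4:d, 6:f}
piece 8:e rests on {7:b}
minimal pieces: {0:c, 3:e}
ways to finish when only these pieces remain (= sum over removing one remaining piece with nothing left below it):
  1 left: {8}→1
  2 left: {7,8}→1
  3 left: {4,7,8}→1  {6,7,8}→1
  4 left: {3,4,7,8}→1  {4,6,7,8}→2  {5,6,7,8}→1
  5 left: {3,4,6,7,8}→3  {4,5,6,7,8}→3
  6 left: {2,4,5,6,7,8}→3  {3,4,5,6,7,8}→6
  7 left: {1,2,4,5,6,7,8}→3  {2,3,4,5,6,7,8}→9
  placing 0:c first → 12 extensions
  placing 3:e first → 3 extensions
total linear extensions = 15

15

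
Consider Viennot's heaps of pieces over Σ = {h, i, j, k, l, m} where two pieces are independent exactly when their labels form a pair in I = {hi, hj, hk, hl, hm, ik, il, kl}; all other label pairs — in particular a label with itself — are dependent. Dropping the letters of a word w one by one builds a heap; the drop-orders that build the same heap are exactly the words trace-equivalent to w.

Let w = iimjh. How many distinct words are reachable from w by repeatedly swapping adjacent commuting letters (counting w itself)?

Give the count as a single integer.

5

drop 0:i onto floor
drop 1:i onto {0:i}
drop 2:m onto {1:i}
drop 3:j onto {2:m}
drop 4:h onto floor
ground layer = {0:i, 4:h}
drop-orders for the pieces not yet dropped (sum over which currently-grounded one goes next):
  1 to go: {3} 1  {4} 1
  2 to go: {2,3} 1  {3,4} 2
  3 to go: {1,2,3} 1  {2,3,4} 3
  if 0:i drops first: 4 orders
  if 4:h drops first: 1 orders
heap linearizations: 5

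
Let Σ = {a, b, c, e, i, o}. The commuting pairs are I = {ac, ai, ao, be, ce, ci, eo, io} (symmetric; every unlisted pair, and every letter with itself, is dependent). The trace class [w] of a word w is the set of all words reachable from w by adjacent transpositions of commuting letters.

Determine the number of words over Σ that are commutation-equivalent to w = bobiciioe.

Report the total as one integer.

15

drop 0:b onto floor
drop 1:o onto {0:b}
drop 2:b onto {1:o}
drop 3:i onto {2:b}
drop 4:c onto {2:b}
drop 5:i onto {3:i}
drop 6:i onto {5:i}
drop 7:o onto {4:c}
drop 8:e onto {6:i}
ground layer = {0:b}
drop-orders for the pieces not yet dropped (sum over which currently-grounded one goes next):
  1 to go: {7} 1  {8} 1
  2 to go: {4,7} 1  {6,8} 1  {7,8} 2
  3 to go: {4,7,8} 3  {5,6,8} 1  {6,7,8} 3
  4 to go: {3,5,6,8} 1  {4,6,7,8} 6  {5,6,7,8} 4
  5 to go: {3,5,6,7,8} 5  {4,5,6,7,8} 10
  6 to go: {3,4,5,6,7,8} 15
  7 to go: {2,3,4,5,6,7,8} 15
  if 0:b drops first: 15 orders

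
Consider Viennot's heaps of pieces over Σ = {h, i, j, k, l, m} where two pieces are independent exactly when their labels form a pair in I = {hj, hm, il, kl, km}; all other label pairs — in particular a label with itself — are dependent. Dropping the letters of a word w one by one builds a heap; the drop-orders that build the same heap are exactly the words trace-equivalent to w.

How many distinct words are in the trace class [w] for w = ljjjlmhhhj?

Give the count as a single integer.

#0=l has no predecessor
#1=j depends on [0:l]
#2=j depends on [1:j]
#3=j depends on [2:j]
#4=l depends on [3:j]
#5=m depends on [4:l]
#6=h depends on [4:l]
#7=h depends on [6:h]
#8=h depends on [7:h]
#9=j depends on [5:m]
sources: [0:l]
N(rest) = Σ N(rest − s) over sources s of rest; N(one piece) = 1:
  size 1 → [8]=1  [9]=1
  size 2 → [5,9]=1  [7,8]=1  [8,9]=2
  size 3 → [5,8,9]=3  [6,7,8]=1  [7,8,9]=3
  size 4 → [5,7,8,9]=6  [6,7,8,9]=4
  size 5 → [5,6,7,8,9]=10
  size 6 → [4,5,6,7,8,9]=10
  size 7 → [3,4,5,6,7,8,9]=10
  size 8 → [2,3,4,5,6,7,8,9]=10
  first=0(l) contributes 10

10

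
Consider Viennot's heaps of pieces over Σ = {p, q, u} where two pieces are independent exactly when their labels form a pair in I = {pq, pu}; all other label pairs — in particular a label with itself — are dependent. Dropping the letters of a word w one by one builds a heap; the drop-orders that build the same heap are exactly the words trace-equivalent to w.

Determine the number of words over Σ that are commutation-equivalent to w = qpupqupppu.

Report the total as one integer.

drop 0:q onto floor
drop 1:p onto floor
drop 2:u onto {0:q}
drop 3:p onto {1:p}
drop 4:q onto {2:u}
drop 5:u onto {4:q}
drop 6:p onto {3:p}
drop 7:p onto {6:p}
drop 8:p onto {7:p}
drop 9:u onto {5:u}
ground layer = {0:q, 1:p}
drop-orders for the pieces not yet dropped (sum over which currently-grounded one goes next):
  1 to go: {8} 1  {9} 1
  2 to go: {5,9} 1  {7,8} 1  {8,9} 2
  3 to go: {4,5,9} 1  {5,8,9} 3  {6,7,8} 1  {7,8,9} 3
  4 to go: {2,4,5,9} 1  {3,6,7,8} 1  {4,5,8,9} 4  {5,7,8,9} 6  {6,7,8,9} 4
  5 to go: {0,2,4,5,9} 1  {1,3,6,7,8} 1  {2,4,5,8,9} 5  {3,6,7,8,9} 5  {4,5,7,8,9} 10  {5,6,7,8,9} 10
  6 to go: {0,2,4,5,8,9} 6  {1,3,6,7,8,9} 6  {2,4,5,7,8,9} 15  {3,5,6,7,8,9} 15  {4,5,6,7,8,9} 20
  7 to go: {0,2,4,5,7,8,9} 21  {1,3,5,6,7,8,9} 21  {2,4,5,6,7,8,9} 35  {3,4,5,6,7,8,9} 35
  8 to go: {0,2,4,5,6,7,8,9} 56  {1,3,4,5,6,7,8,9} 56  {2,3,4,5,6,7,8,9} 70
  if 0:q drops first: 126 orders
  if 1:p drops first: 126 orders
heap linearizations: 252

252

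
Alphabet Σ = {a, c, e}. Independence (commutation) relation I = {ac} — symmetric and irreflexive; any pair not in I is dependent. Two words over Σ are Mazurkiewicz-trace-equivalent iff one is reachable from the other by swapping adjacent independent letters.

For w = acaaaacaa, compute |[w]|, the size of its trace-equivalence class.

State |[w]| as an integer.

36

piece 0:a — minimal
piece 1:c — minimal
piece 2:a rests on {0:a}
piece 3:a rests on {2:a}
piece 4:a rests on {3:a}
piece 5:a rests on {4:a}
piece 6:c rests on {1:c}
piece 7:a rests on {5:a}
piece 8:a rests on {7:a}
minimal pieces: {0:a, 1:c}
ways to finish when only these pieces remain (= sum over removing one remaining piece with nothing left below it):
  1 left: {6}→1  {8}→1
  2 left: {1,6}→1  {6,8}→2  {7,8}→1
  3 left: {1,6,8}→3  {5,7,8}→1  {6,7,8}→3
  4 left: {1,6,7,8}→6  {4,5,7,8}→1  {5,6,7,8}→4
  5 left: {1,5,6,7,8}→10  {3,4,5,7,8}→1  {4,5,6,7,8}→5
  6 left: {1,4,5,6,7,8}→15  {2,3,4,5,7,8}→1  {3,4,5,6,7,8}→6
  7 left: {0,2,3,4,5,7,8}→1  {1,3,4,5,6,7,8}→21  {2,3,4,5,6,7,8}→7
  placing 0:a first → 28 extensions
  placing 1:c first → 8 extensions
total linear extensions = 36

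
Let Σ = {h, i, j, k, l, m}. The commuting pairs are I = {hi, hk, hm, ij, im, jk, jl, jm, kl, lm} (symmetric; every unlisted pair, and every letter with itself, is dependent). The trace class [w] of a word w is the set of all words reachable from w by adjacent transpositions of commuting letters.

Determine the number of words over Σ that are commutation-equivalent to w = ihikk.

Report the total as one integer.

5

0(i) covers ∅
1(h) covers ∅
2(i) covers 0:i
3(k) covers 2:i
4(k) covers 3:k
floor of heap: 0:i, 1:h
completions by unplaced set U, small U first (add the entries for U minus each lowest piece of U):
  |U|=1: {1}:1  {4}:1
  |U|=2: {1,4}:2  {3,4}:1
  |U|=3: {1,3,4}:3  {2,3,4}:1
  start at 0(i): 4
  start at 1(h): 1
sum over floor = 5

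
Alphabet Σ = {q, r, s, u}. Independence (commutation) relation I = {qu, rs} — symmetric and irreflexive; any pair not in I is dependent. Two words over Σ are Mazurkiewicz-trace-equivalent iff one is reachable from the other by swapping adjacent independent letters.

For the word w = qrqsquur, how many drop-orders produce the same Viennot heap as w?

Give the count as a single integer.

3

#0=q has no predecessor
#1=r depends on [0:q]
#2=q depends on [1:r]
#3=s depends on [2:q]
#4=q depends on [3:s]
#5=u depends on [3:s]
#6=u depends on [5:u]
#7=r depends on [4:q, 6:u]
sources: [0:q]
N(rest) = Σ N(rest − s) over sources s of rest; N(one piece) = 1:
  size 1 → [7]=1
  size 2 → [4,7]=1  [6,7]=1
  size 3 → [4,6,7]=2  [5,6,7]=1
  size 4 → [4,5,6,7]=3
  size 5 → [3,4,5,6,7]=3
  size 6 → [2,3,4,5,6,7]=3
  first=0(q) contributes 3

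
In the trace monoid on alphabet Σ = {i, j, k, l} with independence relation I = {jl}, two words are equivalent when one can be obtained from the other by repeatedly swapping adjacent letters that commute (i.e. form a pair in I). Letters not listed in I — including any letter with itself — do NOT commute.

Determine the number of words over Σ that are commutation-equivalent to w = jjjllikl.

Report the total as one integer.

10

drop 0:j onto floor
drop 1:j onto {0:j}
drop 2:j onto {1:j}
drop 3:l onto floor
drop 4:l onto {3:l}
drop 5:i onto {2:j, 4:l}
drop 6:k onto {5:i}
drop 7:l onto {6:k}
ground layer = {0:j, 3:l}
drop-orders for the pieces not yet dropped (sum over which currently-grounded one goes next):
  1 to go: {7} 1
  2 to go: {6,7} 1
  3 to go: {5,6,7} 1
  4 to go: {2,5,6,7} 1  {4,5,6,7} 1
  5 to go: {1,2,5,6,7} 1  {2,4,5,6,7} 2  {3,4,5,6,7} 1
  6 to go: {0,1,2,5,6,7} 1  {1,2,4,5,6,7} 3  {2,3,4,5,6,7} 3
  if 0:j drops first: 6 orders
  if 3:l drops first: 4 orders
heap linearizations: 10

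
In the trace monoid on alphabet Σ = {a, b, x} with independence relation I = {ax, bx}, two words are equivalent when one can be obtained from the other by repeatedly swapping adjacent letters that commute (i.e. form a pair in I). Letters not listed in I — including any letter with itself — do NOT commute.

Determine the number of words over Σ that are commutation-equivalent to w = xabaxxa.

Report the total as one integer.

drop 0:x onto floor
drop 1:a onto floor
drop 2:b onto {1:a}
drop 3:a onto {2:b}
drop 4:x onto {0:x}
drop 5:x onto {4:x}
drop 6:a onto {3:a}
ground layer = {0:x, 1:a}
drop-orders for the pieces not yet dropped (sum over which currently-grounded one goes next):
  1 to go: {5} 1  {6} 1
  2 to go: {3,6} 1  {4,5} 1  {5,6} 2
  3 to go: {0,4,5} 1  {2,3,6} 1  {3,5,6} 3  {4,5,6} 3
  4 to go: {0,4,5,6} 4  {1,2,3,6} 1  {2,3,5,6} 4  {3,4,5,6} 6
  5 to go: {0,3,4,5,6} 10  {1,2,3,5,6} 5  {2,3,4,5,6} 10
  if 0:x drops first: 15 orders
  if 1:a drops first: 20 orders
heap linearizations: 35

35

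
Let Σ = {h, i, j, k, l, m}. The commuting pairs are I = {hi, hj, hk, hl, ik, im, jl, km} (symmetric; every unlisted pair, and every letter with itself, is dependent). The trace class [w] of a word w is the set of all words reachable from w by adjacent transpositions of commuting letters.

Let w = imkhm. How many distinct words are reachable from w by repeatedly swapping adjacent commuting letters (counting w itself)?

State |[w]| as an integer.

20

0(i) covers ∅
1(m) covers ∅
2(k) covers ∅
3(h) covers 1:m
4(m) covers 3:h
floor of heap: 0:i, 1:m, 2:k
completions by unplaced set U, small U first (add the entries for U minus each lowest piece of U):
  |U|=1: {0}:1  {2}:1  {4}:1
  |U|=2: {0,2}:2  {0,4}:2  {2,4}:2  {3,4}:1
  |U|=3: {0,2,4}:6  {0,3,4}:3  {1,3,4}:1  {2,3,4}:3
  start at 0(i): 4
  start at 1(m): 12
  start at 2(k): 4
sum over floor = 20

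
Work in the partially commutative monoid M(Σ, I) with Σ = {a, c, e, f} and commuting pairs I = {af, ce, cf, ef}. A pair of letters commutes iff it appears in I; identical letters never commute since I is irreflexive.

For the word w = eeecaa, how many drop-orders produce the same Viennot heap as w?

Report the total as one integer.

0(e) covers ∅
1(e) covers 0:e
2(e) covers 1:e
3(c) covers ∅
4(a) covers 2:e, 3:c
5(a) covers 4:a
floor of heap: 0:e, 3:c
completions by unplaced set U, small U first (add the entries for U minus each lowest piece of U):
  |U|=1: {5}:1
  |U|=2: {4,5}:1
  |U|=3: {2,4,5}:1  {3,4,5}:1
  |U|=4: {1,2,4,5}:1  {2,3,4,5}:2
  start at 0(e): 3
  start at 3(c): 1
sum over floor = 4

4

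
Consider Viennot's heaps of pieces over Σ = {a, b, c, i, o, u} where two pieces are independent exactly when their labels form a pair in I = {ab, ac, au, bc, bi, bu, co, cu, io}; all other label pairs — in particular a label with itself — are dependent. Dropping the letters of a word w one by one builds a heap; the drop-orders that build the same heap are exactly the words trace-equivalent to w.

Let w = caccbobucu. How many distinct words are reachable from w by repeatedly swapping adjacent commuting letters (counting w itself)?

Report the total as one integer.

1260

#0=c has no predecessor
#1=a has no predecessor
#2=c depends on [0:c]
#3=c depends on [2:c]
#4=b has no predecessor
#5=o depends on [1:a, 4:b]
#6=b depends on [5:o]
#7=u depends on [5:o]
#8=c depends on [3:c]
#9=u depends on [7:u]
sources: [0:c, 1:a, 4:b]
N(rest) = Σ N(rest − s) over sources s of rest; N(one piece) = 1:
  size 1 → [6]=1  [8]=1  [9]=1
  size 2 → [3,8]=1  [6,8]=2  [6,9]=2  [7,9]=1  [8,9]=2
  size 3 → [2,3,8]=1  [3,6,8]=3  [3,8,9]=3  [6,7,9]=3  [6,8,9]=6  [7,8,9]=3
  size 4 → [0,2,3,8]=1  [2,3,6,8]=4  [2,3,8,9]=4  [3,6,8,9]=12  [3,7,8,9]=6  [5,6,7,9]=3  [6,7,8,9]=12
  size 5 → [0,2,3,6,8]=5  [0,2,3,8,9]=5  [1,5,6,7,9]=3  [2,3,6,8,9]=20  [2,3,7,8,9]=10  [3,6,7,8,9]=30  [4,5,6,7,9]=3  [5,6,7,8,9]=15
  size 6 → [0,2,3,6,8,9]=30  [0,2,3,7,8,9]=15  [1,4,5,6,7,9]=6  [1,5,6,7,8,9]=18  [2,3,6,7,8,9]=60  [3,5,6,7,8,9]=45  [4,5,6,7,8,9]=18
  size 7 → [0,2,3,6,7,8,9]=105  [1,3,5,6,7,8,9]=63  [1,4,5,6,7,8,9]=42  [2,3,5,6,7,8,9]=105  [3,4,5,6,7,8,9]=63
  size 8 → [0,2,3,5,6,7,8,9]=210  [1,2,3,5,6,7,8,9]=168  [1,3,4,5,6,7,8,9]=168  [2,3,4,5,6,7,8,9]=168
  first=0(c) contributes 504
  first=1(a) contributes 378
  first=4(b) contributes 378
|[w]| = 1260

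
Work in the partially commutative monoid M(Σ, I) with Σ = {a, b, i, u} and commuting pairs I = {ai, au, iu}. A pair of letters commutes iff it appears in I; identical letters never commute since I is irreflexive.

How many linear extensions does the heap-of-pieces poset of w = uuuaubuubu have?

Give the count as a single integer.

0(u) covers ∅
1(u) covers 0:u
2(u) covers 1:u
3(a) covers ∅
4(u) covers 2:u
5(b) covers 3:a, 4:u
6(u) covers 5:b
7(u) covers 6:u
8(b) covers 7:u
9(u) covers 8:b
floor of heap: 0:u, 3:a
completions by unplaced set U, small U first (add the entries for U minus each lowest piece of U):
  |U|=1: {9}:1
  |U|=2: {8,9}:1
  |U|=3: {7,8,9}:1
  |U|=4: {6,7,8,9}:1
  |U|=5: {5,6,7,8,9}:1
  |U|=6: {3,5,6,7,8,9}:1  {4,5,6,7,8,9}:1
  |U|=7: {2,4,5,6,7,8,9}:1  {3,4,5,6,7,8,9}:2
  |U|=8: {1,2,4,5,6,7,8,9}:1  {2,3,4,5,6,7,8,9}:3
  start at 0(u): 4
  start at 3(a): 1
sum over floor = 5

5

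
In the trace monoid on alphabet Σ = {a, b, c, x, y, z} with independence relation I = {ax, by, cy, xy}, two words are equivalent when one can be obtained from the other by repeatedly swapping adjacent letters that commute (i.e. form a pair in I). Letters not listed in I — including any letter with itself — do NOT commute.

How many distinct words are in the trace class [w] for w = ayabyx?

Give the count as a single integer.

0(a) covers ∅
1(y) covers 0:a
2(a) covers 1:y
3(b) covers 2:a
4(y) covers 2:a
5(x) covers 3:b
floor of heap: 0:a
completions by unplaced set U, small U first (add the entries for U minus each lowest piece of U):
  |U|=1: {4}:1  {5}:1
  |U|=2: {3,5}:1  {4,5}:2
  |U|=3: {3,4,5}:3
  |U|=4: {2,3,4,5}:3
  start at 0(a): 3

3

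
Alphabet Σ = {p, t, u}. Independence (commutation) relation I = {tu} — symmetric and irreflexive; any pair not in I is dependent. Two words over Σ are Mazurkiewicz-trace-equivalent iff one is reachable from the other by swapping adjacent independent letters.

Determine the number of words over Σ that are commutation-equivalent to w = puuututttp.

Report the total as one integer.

drop 0:p onto floor
drop 1:u onto {0:p}
drop 2:u onto {1:u}
drop 3:u onto {2:u}
drop 4:t onto {0:p}
drop 5:u onto {3:u}
drop 6:t onto {4:t}
drop 7:t onto {6:t}
drop 8:t onto {7:t}
drop 9:p onto {5:u, 8:t}
ground layer = {0:p}
drop-orders for the pieces not yet dropped (sum over which currently-grounded one goes next):
  1 to go: {9} 1
  2 to go: {5,9} 1  {8,9} 1
  3 to go: {3,5,9} 1  {5,8,9} 2  {7,8,9} 1
  4 to go: {2,3,5,9} 1  {3,5,8,9} 3  {5,7,8,9} 3  {6,7,8,9} 1
  5 to go: {1,2,3,5,9} 1  {2,3,5,8,9} 4  {3,5,7,8,9} 6  {4,6,7,8,9} 1  {5,6,7,8,9} 4
  6 to go: {1,2,3,5,8,9} 5  {2,3,5,7,8,9} 10  {3,5,6,7,8,9} 10  {4,5,6,7,8,9} 5
  7 to go: {1,2,3,5,7,8,9} 15  {2,3,5,6,7,8,9} 20  {3,4,5,6,7,8,9} 15
  8 to go: {1,2,3,5,6,7,8,9} 35  {2,3,4,5,6,7,8,9} 35
  if 0:p drops first: 70 orders

70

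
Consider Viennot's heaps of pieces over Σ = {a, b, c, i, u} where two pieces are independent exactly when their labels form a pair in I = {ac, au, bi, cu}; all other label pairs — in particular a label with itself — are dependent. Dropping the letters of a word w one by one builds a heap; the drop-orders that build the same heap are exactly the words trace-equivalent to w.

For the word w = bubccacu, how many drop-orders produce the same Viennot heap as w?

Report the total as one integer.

piece 0:b — minimal
piece 1:u rests on {0:b}
piece 2:b rests on {1:u}
piece 3:c rests on {2:b}
piece 4:c rests on {3:c}
piece 5:a rests on {2:b}
piece 6:c rests on {4:c}
piece 7:u rests on {2:b}
minimal pieces: {0:b}
ways to finish when only these pieces remain (= sum over removing one remaining piece with nothing left below it):
  1 left: {5}→1  {6}→1  {7}→1
  2 left: {4,6}→1  {5,6}→2  {5,7}→2  {6,7}→2
  3 left: {3,4,6}→1  {4,5,6}→3  {4,6,7}→3  {5,6,7}→6
  4 left: {3,4,5,6}→4  {3,4,6,7}→4  {4,5,6,7}→12
  5 left: {3,4,5,6,7}→20
  6 left: {2,3,4,5,6,7}→20
  placing 0:b first → 20 extensions

20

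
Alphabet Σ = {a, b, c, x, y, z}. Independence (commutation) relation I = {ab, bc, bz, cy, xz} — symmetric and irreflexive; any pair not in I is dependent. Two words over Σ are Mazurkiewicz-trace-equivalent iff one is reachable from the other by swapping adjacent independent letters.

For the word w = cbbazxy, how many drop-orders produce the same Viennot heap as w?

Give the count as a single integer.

16

#0=c has no predecessor
#1=b has no predecessor
#2=b depends on [1:b]
#3=a depends on [0:c]
#4=z depends on [3:a]
#5=x depends on [2:b, 3:a]
#6=y depends on [4:z, 5:x]
sources: [0:c, 1:b]
N(rest) = Σ N(rest − s) over sources s of rest; N(one piece) = 1:
  size 1 → [6]=1
  size 2 → [4,6]=1  [5,6]=1
  size 3 → [2,5,6]=1  [4,5,6]=2
  size 4 → [1,2,5,6]=1  [2,4,5,6]=3  [3,4,5,6]=2
  size 5 → [0,3,4,5,6]=2  [1,2,4,5,6]=4  [2,3,4,5,6]=5
  first=0(c) contributes 9
  first=1(b) contributes 7
|[w]| = 16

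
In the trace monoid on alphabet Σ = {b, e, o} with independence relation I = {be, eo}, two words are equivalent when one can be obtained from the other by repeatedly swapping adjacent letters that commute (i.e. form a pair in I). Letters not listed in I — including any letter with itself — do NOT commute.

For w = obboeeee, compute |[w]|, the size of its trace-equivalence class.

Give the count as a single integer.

#0=o has no predecessor
#1=b depends on [0:o]
#2=b depends on [1:b]
#3=o depends on [2:b]
#4=e has no predecessor
#5=e depends on [4:e]
#6=e depends on [5:e]
#7=e depends on [6:e]
sources: [0:o, 4:e]
N(rest) = Σ N(rest − s) over sources s of rest; N(one piece) = 1:
  size 1 → [3]=1  [7]=1
  size 2 → [2,3]=1  [3,7]=2  [6,7]=1
  size 3 → [1,2,3]=1  [2,3,7]=3  [3,6,7]=3  [5,6,7]=1
  size 4 → [0,1,2,3]=1  [1,2,3,7]=4  [2,3,6,7]=6  [3,5,6,7]=4  [4,5,6,7]=1
  size 5 → [0,1,2,3,7]=5  [1,2,3,6,7]=10  [2,3,5,6,7]=10  [3,4,5,6,7]=5
  size 6 → [0,1,2,3,6,7]=15  [1,2,3,5,6,7]=20  [2,3,4,5,6,7]=15
  first=0(o) contributes 35
  first=4(e) contributes 35
|[w]| = 70

70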